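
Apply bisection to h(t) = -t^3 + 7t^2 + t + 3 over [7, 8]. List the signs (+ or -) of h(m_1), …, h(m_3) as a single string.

--+

t = 7.5 gives h = -17.625, negative; keep [7, 7.5]
t = 7.25 gives h = -2.890625, negative; keep [7, 7.25]
t = 7.125 gives h = 3.779297, positive; keep [7.125, 7.25]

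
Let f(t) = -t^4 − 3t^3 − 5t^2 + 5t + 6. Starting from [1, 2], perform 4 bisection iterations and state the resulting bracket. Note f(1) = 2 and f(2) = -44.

m = 1.5, f(m) = -12.9375 (−); new bracket [1, 1.5]
m = 1.25, f(m) = -3.863281 (−); new bracket [1, 1.25]
m = 1.125, f(m) = -0.576416 (−); new bracket [1, 1.125]
m = 1.0625, f(m) = 0.7952 (+); new bracket [1.0625, 1.125]

[1.0625, 1.125]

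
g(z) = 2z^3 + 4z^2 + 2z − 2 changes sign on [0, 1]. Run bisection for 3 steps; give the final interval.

[0.375, 0.5]

g(0.5) = 0.25 > 0, so the root lies in [0, 0.5]
g(0.25) = -1.21875 < 0, so the root lies in [0.25, 0.5]
g(0.375) = -0.582031 < 0, so the root lies in [0.375, 0.5]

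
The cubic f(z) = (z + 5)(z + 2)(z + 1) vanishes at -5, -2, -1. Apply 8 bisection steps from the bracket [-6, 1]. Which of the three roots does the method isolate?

z = -2.5 gives f = 1.875, positive; keep [-6, -2.5]
z = -4.25 gives f = 5.484375, positive; keep [-6, -4.25]
z = -5.125 gives f = -1.611328, negative; keep [-5.125, -4.25]
z = -4.6875 gives f = 3.0969, positive; keep [-5.125, -4.6875]
z = -4.90625 gives f = 1.0643, positive; keep [-5.125, -4.90625]
z = -5.015625 gives f = -0.1892, negative; keep [-5.015625, -4.90625]
z = -4.9609375 gives f = 0.4581, positive; keep [-5.015625, -4.9609375]
z = -4.98828125 gives f = 0.1397, positive; keep [-5.015625, -4.98828125]

-5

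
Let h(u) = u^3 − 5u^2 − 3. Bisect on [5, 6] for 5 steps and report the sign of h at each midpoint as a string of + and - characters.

u = 5.5 gives h = 12.125, positive; keep [5, 5.5]
u = 5.25 gives h = 3.890625, positive; keep [5, 5.25]
u = 5.125 gives h = 0.283203, positive; keep [5, 5.125]
u = 5.0625 gives h = -1.3982, negative; keep [5.0625, 5.125]
u = 5.09375 gives h = -0.5675, negative; keep [5.09375, 5.125]

+++--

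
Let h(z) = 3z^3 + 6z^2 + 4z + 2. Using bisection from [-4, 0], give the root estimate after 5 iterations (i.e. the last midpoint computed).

m = -2, h(m) = -6 (−); new bracket [-2, 0]
m = -1, h(m) = 1 (+); new bracket [-2, -1]
m = -1.5, h(m) = -0.625 (−); new bracket [-1.5, -1]
m = -1.25, h(m) = 0.5156 (+); new bracket [-1.5, -1.25]
m = -1.375, h(m) = 0.0449 (+); new bracket [-1.5, -1.375]

-1.375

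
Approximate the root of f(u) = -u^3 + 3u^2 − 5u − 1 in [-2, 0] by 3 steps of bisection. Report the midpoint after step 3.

-0.25

m = -1, f(m) = 8 (+); new bracket [-1, 0]
m = -0.5, f(m) = 2.375 (+); new bracket [-0.5, 0]
m = -0.25, f(m) = 0.453125 (+); new bracket [-0.25, 0]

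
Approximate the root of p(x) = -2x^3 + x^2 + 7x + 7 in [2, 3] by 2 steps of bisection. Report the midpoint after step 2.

x = 2.5 gives p = -0.5, negative; keep [2, 2.5]
x = 2.25 gives p = 5.03125, positive; keep [2.25, 2.5]

2.25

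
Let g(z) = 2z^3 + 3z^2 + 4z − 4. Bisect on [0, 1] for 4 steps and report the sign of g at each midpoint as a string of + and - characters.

m = 0.5, g(m) = -1 (−); new bracket [0.5, 1]
m = 0.75, g(m) = 1.53125 (+); new bracket [0.5, 0.75]
m = 0.625, g(m) = 0.160156 (+); new bracket [0.5, 0.625]
m = 0.5625, g(m) = -0.4448 (−); new bracket [0.5625, 0.625]

-++-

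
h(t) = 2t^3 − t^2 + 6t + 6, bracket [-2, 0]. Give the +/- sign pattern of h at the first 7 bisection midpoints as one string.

t = -1 gives h = -3, negative; keep [-1, 0]
t = -0.5 gives h = 2.5, positive; keep [-1, -0.5]
t = -0.75 gives h = 0.09375, positive; keep [-1, -0.75]
t = -0.875 gives h = -1.3555, negative; keep [-0.875, -0.75]
t = -0.8125 gives h = -0.6079, negative; keep [-0.8125, -0.75]
t = -0.78125 gives h = -0.2515, negative; keep [-0.78125, -0.75]
t = -0.765625 gives h = -0.0775, negative; keep [-0.765625, -0.75]

-++----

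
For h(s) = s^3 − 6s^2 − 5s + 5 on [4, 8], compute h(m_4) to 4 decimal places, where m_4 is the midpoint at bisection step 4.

5.4219

s = 6 gives h = -25, negative; keep [6, 8]
s = 7 gives h = 19, positive; keep [6, 7]
s = 6.5 gives h = -6.375, negative; keep [6.5, 7]
s = 6.75 gives h = 5.4219, positive; keep [6.5, 6.75]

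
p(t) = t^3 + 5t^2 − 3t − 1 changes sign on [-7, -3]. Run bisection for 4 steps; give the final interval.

[-5.75, -5.5]

t = -5 gives p = 14, positive; keep [-7, -5]
t = -6 gives p = -19, negative; keep [-6, -5]
t = -5.5 gives p = 0.375, positive; keep [-6, -5.5]
t = -5.75 gives p = -8.5469, negative; keep [-5.75, -5.5]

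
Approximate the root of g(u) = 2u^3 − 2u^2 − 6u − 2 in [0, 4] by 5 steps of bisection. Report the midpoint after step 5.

midpoint 2: g = -6 < 0 → [2, 4]
midpoint 3: g = 16 > 0 → [2, 3]
midpoint 2.5: g = 1.75 > 0 → [2, 2.5]
midpoint 2.25: g = -2.8438 < 0 → [2.25, 2.5]
midpoint 2.375: g = -0.7383 < 0 → [2.375, 2.5]

2.375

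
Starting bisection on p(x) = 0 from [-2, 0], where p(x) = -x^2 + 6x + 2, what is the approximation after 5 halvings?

-0.3125

p(-1) = -5 < 0, so the root lies in [-1, 0]
p(-0.5) = -1.25 < 0, so the root lies in [-0.5, 0]
p(-0.25) = 0.4375 > 0, so the root lies in [-0.5, -0.25]
p(-0.375) = -0.3906 < 0, so the root lies in [-0.375, -0.25]
p(-0.3125) = 0.0273 > 0, so the root lies in [-0.375, -0.3125]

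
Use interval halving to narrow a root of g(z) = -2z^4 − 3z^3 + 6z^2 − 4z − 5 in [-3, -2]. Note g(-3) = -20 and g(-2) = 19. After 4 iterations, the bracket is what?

m = -2.5, g(m) = 11.25 (+); new bracket [-3, -2.5]
m = -2.75, g(m) = -0.617188 (−); new bracket [-2.75, -2.5]
m = -2.625, g(m) = 6.145996 (+); new bracket [-2.75, -2.625]
m = -2.6875, g(m) = 2.9851 (+); new bracket [-2.75, -2.6875]

[-2.75, -2.6875]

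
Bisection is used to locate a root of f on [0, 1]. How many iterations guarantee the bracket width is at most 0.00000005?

25

Width after n steps is 1/2^n. Need 2^n ≥ 1/0.00000005 = 20000000.
2^24 = 16777216 < 20000000 ≤ 2^25 = 33554432, so n = 25.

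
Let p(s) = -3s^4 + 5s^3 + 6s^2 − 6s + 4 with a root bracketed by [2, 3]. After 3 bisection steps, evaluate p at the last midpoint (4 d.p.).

m = 2.5, p(m) = -12.5625 (−); new bracket [2, 2.5]
m = 2.25, p(m) = 0.941406 (+); new bracket [2.25, 2.5]
m = 2.375, p(m) = -4.873779 (−); new bracket [2.25, 2.375]

-4.8738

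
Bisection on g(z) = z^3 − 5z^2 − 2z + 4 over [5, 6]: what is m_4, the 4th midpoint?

midpoint 5.5: g = 8.125 > 0 → [5, 5.5]
midpoint 5.25: g = 0.390625 > 0 → [5, 5.25]
midpoint 5.125: g = -2.966797 < 0 → [5.125, 5.25]
midpoint 5.1875: g = -1.3293 < 0 → [5.1875, 5.25]

5.1875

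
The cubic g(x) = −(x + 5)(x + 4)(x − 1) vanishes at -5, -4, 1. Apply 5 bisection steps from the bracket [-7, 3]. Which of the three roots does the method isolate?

1

midpoint -2: g = 18 > 0 → [-2, 3]
midpoint 0.5: g = 12.375 > 0 → [0.5, 3]
midpoint 1.75: g = -29.109375 < 0 → [0.5, 1.75]
midpoint 1.125: g = -3.9238 < 0 → [0.5, 1.125]
midpoint 0.8125: g = 5.2449 > 0 → [0.8125, 1.125]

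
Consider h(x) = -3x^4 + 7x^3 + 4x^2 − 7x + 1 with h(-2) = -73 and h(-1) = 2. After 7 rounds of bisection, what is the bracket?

midpoint -1.5: h = -18.3125 < 0 → [-1.5, -1]
midpoint -1.25: h = -4.996094 < 0 → [-1.25, -1]
midpoint -1.125: h = -0.834717 < 0 → [-1.125, -1]
midpoint -1.0625: h = 0.7336 > 0 → [-1.125, -1.0625]
midpoint -1.09375: h = -0.011 < 0 → [-1.09375, -1.0625]
midpoint -1.078125: h = 0.371 > 0 → [-1.09375, -1.078125]
midpoint -1.0859375: h = 0.1824 > 0 → [-1.09375, -1.0859375]

[-1.09375, -1.0859375]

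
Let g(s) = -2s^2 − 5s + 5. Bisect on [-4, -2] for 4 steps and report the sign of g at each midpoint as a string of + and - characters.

m = -3, g(m) = 2 (+); new bracket [-4, -3]
m = -3.5, g(m) = -2 (−); new bracket [-3.5, -3]
m = -3.25, g(m) = 0.125 (+); new bracket [-3.5, -3.25]
m = -3.375, g(m) = -0.9062 (−); new bracket [-3.375, -3.25]

+-+-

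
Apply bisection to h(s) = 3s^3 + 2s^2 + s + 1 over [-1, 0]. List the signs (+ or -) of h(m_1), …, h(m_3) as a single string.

++-

s = -0.5 gives h = 0.625, positive; keep [-1, -0.5]
s = -0.75 gives h = 0.109375, positive; keep [-1, -0.75]
s = -0.875 gives h = -0.353516, negative; keep [-0.875, -0.75]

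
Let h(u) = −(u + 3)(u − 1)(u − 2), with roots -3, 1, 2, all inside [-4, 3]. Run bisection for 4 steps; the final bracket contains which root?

-3

midpoint -0.5: h = -9.375 < 0 → [-4, -0.5]
midpoint -2.25: h = -10.359375 < 0 → [-4, -2.25]
midpoint -3.125: h = 2.642578 > 0 → [-3.125, -2.25]
midpoint -2.6875: h = -5.4016 < 0 → [-3.125, -2.6875]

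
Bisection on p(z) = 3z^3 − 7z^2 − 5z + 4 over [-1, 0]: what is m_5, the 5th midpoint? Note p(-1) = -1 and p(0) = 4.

-0.96875

p(-0.5) = 4.375 > 0, so the root lies in [-1, -0.5]
p(-0.75) = 2.546875 > 0, so the root lies in [-1, -0.75]
p(-0.875) = 1.005859 > 0, so the root lies in [-1, -0.875]
p(-0.9375) = 0.0632 > 0, so the root lies in [-1, -0.9375]
p(-0.96875) = -0.453 < 0, so the root lies in [-0.96875, -0.9375]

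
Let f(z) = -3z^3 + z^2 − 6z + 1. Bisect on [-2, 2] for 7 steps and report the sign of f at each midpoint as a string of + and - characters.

+---+-+

z = 0 gives f = 1, positive; keep [0, 2]
z = 1 gives f = -7, negative; keep [0, 1]
z = 0.5 gives f = -2.125, negative; keep [0, 0.5]
z = 0.25 gives f = -0.4844, negative; keep [0, 0.25]
z = 0.125 gives f = 0.2598, positive; keep [0.125, 0.25]
z = 0.1875 gives f = -0.1096, negative; keep [0.125, 0.1875]
z = 0.15625 gives f = 0.0755, positive; keep [0.15625, 0.1875]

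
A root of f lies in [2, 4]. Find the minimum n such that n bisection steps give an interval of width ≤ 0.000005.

Width after n steps is 2/2^n. Need 2^n ≥ 2/0.000005 = 400000.
2^18 = 262144 < 400000 ≤ 2^19 = 524288, so n = 19.

19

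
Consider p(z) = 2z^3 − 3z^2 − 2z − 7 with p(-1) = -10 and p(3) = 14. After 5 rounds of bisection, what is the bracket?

[2.375, 2.5]

m = 1, p(m) = -10 (−); new bracket [1, 3]
m = 2, p(m) = -7 (−); new bracket [2, 3]
m = 2.5, p(m) = 0.5 (+); new bracket [2, 2.5]
m = 2.25, p(m) = -3.9062 (−); new bracket [2.25, 2.5]
m = 2.375, p(m) = -1.8789 (−); new bracket [2.375, 2.5]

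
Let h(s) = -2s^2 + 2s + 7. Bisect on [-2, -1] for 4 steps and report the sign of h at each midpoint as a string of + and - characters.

-++-

s = -1.5 gives h = -0.5, negative; keep [-1.5, -1]
s = -1.25 gives h = 1.375, positive; keep [-1.5, -1.25]
s = -1.375 gives h = 0.46875, positive; keep [-1.5, -1.375]
s = -1.4375 gives h = -0.0078, negative; keep [-1.4375, -1.375]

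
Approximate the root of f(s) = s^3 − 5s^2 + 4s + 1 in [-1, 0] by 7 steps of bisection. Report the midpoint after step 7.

-0.1953125

f(-0.5) = -2.375 < 0, so the root lies in [-0.5, 0]
f(-0.25) = -0.328125 < 0, so the root lies in [-0.25, 0]
f(-0.125) = 0.419922 > 0, so the root lies in [-0.25, -0.125]
f(-0.1875) = 0.0676 > 0, so the root lies in [-0.25, -0.1875]
f(-0.21875) = -0.1247 < 0, so the root lies in [-0.21875, -0.1875]
f(-0.203125) = -0.0272 < 0, so the root lies in [-0.203125, -0.1875]
f(-0.1953125) = 0.0206 > 0, so the root lies in [-0.203125, -0.1953125]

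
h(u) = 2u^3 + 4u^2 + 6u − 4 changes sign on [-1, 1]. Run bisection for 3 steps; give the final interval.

m = 0, h(m) = -4 (−); new bracket [0, 1]
m = 0.5, h(m) = 0.25 (+); new bracket [0, 0.5]
m = 0.25, h(m) = -2.21875 (−); new bracket [0.25, 0.5]

[0.25, 0.5]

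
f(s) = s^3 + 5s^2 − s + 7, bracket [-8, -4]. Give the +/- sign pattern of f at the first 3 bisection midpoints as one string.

m = -6, f(m) = -23 (−); new bracket [-6, -4]
m = -5, f(m) = 12 (+); new bracket [-6, -5]
m = -5.5, f(m) = -2.625 (−); new bracket [-5.5, -5]

-+-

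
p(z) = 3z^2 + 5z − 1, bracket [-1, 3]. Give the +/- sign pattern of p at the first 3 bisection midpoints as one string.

+-+

m = 1, p(m) = 7 (+); new bracket [-1, 1]
m = 0, p(m) = -1 (−); new bracket [0, 1]
m = 0.5, p(m) = 2.25 (+); new bracket [0, 0.5]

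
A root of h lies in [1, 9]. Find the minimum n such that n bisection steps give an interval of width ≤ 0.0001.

Width after n steps is 8/2^n. Need 2^n ≥ 8/0.0001 = 80000.
2^16 = 65536 < 80000 ≤ 2^17 = 131072, so n = 17.

17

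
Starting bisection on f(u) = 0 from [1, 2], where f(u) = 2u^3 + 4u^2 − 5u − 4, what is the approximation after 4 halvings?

1.3125

u = 1.5 gives f = 4.25, positive; keep [1, 1.5]
u = 1.25 gives f = -0.09375, negative; keep [1.25, 1.5]
u = 1.375 gives f = 1.886719, positive; keep [1.25, 1.375]
u = 1.3125 gives f = 0.8501, positive; keep [1.25, 1.3125]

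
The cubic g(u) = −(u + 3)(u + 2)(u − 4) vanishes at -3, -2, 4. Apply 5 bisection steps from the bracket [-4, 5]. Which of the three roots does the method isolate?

midpoint 0.5: g = 30.625 > 0 → [0.5, 5]
midpoint 2.75: g = 34.140625 > 0 → [2.75, 5]
midpoint 3.875: g = 5.048828 > 0 → [3.875, 5]
midpoint 4.4375: g = -20.947 < 0 → [3.875, 4.4375]
midpoint 4.15625: g = -6.8837 < 0 → [3.875, 4.15625]

4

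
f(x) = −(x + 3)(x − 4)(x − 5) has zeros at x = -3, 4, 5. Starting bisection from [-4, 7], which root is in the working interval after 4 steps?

-3

f(1.5) = -39.375 < 0, so the root lies in [-4, 1.5]
f(-1.25) = -57.421875 < 0, so the root lies in [-4, -1.25]
f(-2.625) = -18.943359 < 0, so the root lies in [-4, -2.625]
f(-3.3125) = 18.9954 > 0, so the root lies in [-3.3125, -2.625]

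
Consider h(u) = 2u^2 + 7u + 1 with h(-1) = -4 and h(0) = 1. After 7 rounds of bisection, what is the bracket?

[-0.15625, -0.1484375]

h(-0.5) = -2 < 0, so the root lies in [-0.5, 0]
h(-0.25) = -0.625 < 0, so the root lies in [-0.25, 0]
h(-0.125) = 0.15625 > 0, so the root lies in [-0.25, -0.125]
h(-0.1875) = -0.2422 < 0, so the root lies in [-0.1875, -0.125]
h(-0.15625) = -0.0449 < 0, so the root lies in [-0.15625, -0.125]
h(-0.140625) = 0.0552 > 0, so the root lies in [-0.15625, -0.140625]
h(-0.1484375) = 0.005 > 0, so the root lies in [-0.15625, -0.1484375]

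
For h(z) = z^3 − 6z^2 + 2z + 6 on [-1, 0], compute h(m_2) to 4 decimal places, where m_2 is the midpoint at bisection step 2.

0.7031

h(-0.5) = 3.375 > 0, so the root lies in [-1, -0.5]
h(-0.75) = 0.703125 > 0, so the root lies in [-1, -0.75]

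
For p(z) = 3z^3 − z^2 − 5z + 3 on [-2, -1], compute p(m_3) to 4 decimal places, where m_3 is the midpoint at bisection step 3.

m = -1.5, p(m) = -1.875 (−); new bracket [-1.5, -1]
m = -1.25, p(m) = 1.828125 (+); new bracket [-1.5, -1.25]
m = -1.375, p(m) = 0.185547 (+); new bracket [-1.5, -1.375]

0.1855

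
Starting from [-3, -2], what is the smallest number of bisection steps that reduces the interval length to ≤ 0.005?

8

Width after n steps is 1/2^n. Need 2^n ≥ 1/0.005 = 200.
2^7 = 128 < 200 ≤ 2^8 = 256, so n = 8.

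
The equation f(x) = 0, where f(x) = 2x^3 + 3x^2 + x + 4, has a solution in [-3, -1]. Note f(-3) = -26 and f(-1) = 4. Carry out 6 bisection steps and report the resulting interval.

[-1.84375, -1.8125]

midpoint -2: f = -2 < 0 → [-2, -1]
midpoint -1.5: f = 2.5 > 0 → [-2, -1.5]
midpoint -1.75: f = 0.71875 > 0 → [-2, -1.75]
midpoint -1.875: f = -0.5117 < 0 → [-1.875, -1.75]
midpoint -1.8125: f = 0.1343 > 0 → [-1.875, -1.8125]
midpoint -1.84375: f = -0.1808 < 0 → [-1.84375, -1.8125]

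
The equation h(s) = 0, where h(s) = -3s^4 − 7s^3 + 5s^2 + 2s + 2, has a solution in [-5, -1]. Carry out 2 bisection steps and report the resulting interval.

m = -3, h(m) = -13 (−); new bracket [-3, -1]
m = -2, h(m) = 26 (+); new bracket [-3, -2]

[-3, -2]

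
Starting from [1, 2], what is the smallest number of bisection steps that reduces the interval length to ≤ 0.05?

Width after n steps is 1/2^n. Need 2^n ≥ 1/0.05 = 20.
2^4 = 16 < 20 ≤ 2^5 = 32, so n = 5.

5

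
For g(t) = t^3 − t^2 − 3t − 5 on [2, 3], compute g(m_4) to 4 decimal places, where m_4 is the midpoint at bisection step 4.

midpoint 2.5: g = -3.125 < 0 → [2.5, 3]
midpoint 2.75: g = -0.015625 < 0 → [2.75, 3]
midpoint 2.875: g = 1.873047 > 0 → [2.75, 2.875]
midpoint 2.8125: g = 0.8997 > 0 → [2.75, 2.8125]

0.8997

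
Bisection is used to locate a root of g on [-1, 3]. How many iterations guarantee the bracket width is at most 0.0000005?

23

Width after n steps is 4/2^n. Need 2^n ≥ 4/0.0000005 = 8000000.
2^22 = 4194304 < 8000000 ≤ 2^23 = 8388608, so n = 23.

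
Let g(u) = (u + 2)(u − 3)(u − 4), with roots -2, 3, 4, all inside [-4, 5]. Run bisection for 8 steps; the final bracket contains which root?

m = 0.5, g(m) = 21.875 (+); new bracket [-4, 0.5]
m = -1.75, g(m) = 6.828125 (+); new bracket [-4, -1.75]
m = -2.875, g(m) = -35.341797 (−); new bracket [-2.875, -1.75]
m = -2.3125, g(m) = -10.4797 (−); new bracket [-2.3125, -1.75]
m = -2.03125, g(m) = -0.9483 (−); new bracket [-2.03125, -1.75]
m = -1.890625, g(m) = 3.151 (+); new bracket [-2.03125, -1.890625]
m = -1.9609375, g(m) = 1.1551 (+); new bracket [-2.03125, -1.9609375]
m = -1.99609375, g(m) = 0.117 (+); new bracket [-2.03125, -1.99609375]

-2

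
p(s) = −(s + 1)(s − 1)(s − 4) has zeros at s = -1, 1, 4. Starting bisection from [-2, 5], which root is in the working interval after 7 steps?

4

m = 1.5, p(m) = 3.125 (+); new bracket [1.5, 5]
m = 3.25, p(m) = 7.171875 (+); new bracket [3.25, 5]
m = 4.125, p(m) = -2.001953 (−); new bracket [3.25, 4.125]
m = 3.6875, p(m) = 3.9368 (+); new bracket [3.6875, 4.125]
m = 3.90625, p(m) = 1.3368 (+); new bracket [3.90625, 4.125]
m = 4.015625, p(m) = -0.2363 (−); new bracket [3.90625, 4.015625]
m = 3.9609375, p(m) = 0.5738 (+); new bracket [3.9609375, 4.015625]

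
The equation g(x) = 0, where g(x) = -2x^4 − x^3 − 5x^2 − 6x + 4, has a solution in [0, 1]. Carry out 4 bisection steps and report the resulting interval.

[0.4375, 0.5]

m = 0.5, g(m) = -0.5 (−); new bracket [0, 0.5]
m = 0.25, g(m) = 2.164062 (+); new bracket [0.25, 0.5]
m = 0.375, g(m) = 0.95459 (+); new bracket [0.375, 0.5]
m = 0.4375, g(m) = 0.261 (+); new bracket [0.4375, 0.5]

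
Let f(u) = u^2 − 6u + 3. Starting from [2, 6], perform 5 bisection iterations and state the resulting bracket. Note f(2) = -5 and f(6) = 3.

[5.375, 5.5]

f(4) = -5 < 0, so the root lies in [4, 6]
f(5) = -2 < 0, so the root lies in [5, 6]
f(5.5) = 0.25 > 0, so the root lies in [5, 5.5]
f(5.25) = -0.9375 < 0, so the root lies in [5.25, 5.5]
f(5.375) = -0.3594 < 0, so the root lies in [5.375, 5.5]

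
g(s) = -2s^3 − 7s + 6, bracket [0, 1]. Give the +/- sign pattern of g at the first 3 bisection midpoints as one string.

g(0.5) = 2.25 > 0, so the root lies in [0.5, 1]
g(0.75) = -0.09375 < 0, so the root lies in [0.5, 0.75]
g(0.625) = 1.136719 > 0, so the root lies in [0.625, 0.75]

+-+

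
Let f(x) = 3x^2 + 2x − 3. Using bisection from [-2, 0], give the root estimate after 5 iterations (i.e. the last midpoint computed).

-1.4375

midpoint -1: f = -2 < 0 → [-2, -1]
midpoint -1.5: f = 0.75 > 0 → [-1.5, -1]
midpoint -1.25: f = -0.8125 < 0 → [-1.5, -1.25]
midpoint -1.375: f = -0.0781 < 0 → [-1.5, -1.375]
midpoint -1.4375: f = 0.3242 > 0 → [-1.4375, -1.375]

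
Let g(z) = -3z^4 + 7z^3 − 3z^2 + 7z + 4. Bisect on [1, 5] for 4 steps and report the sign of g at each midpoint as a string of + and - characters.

midpoint 3: g = -56 < 0 → [1, 3]
midpoint 2: g = 14 > 0 → [2, 3]
midpoint 2.5: g = -5.0625 < 0 → [2, 2.5]
midpoint 2.25: g = 7.4102 > 0 → [2.25, 2.5]

-+-+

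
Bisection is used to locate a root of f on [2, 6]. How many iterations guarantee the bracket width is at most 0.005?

Width after n steps is 4/2^n. Need 2^n ≥ 4/0.005 = 800.
2^9 = 512 < 800 ≤ 2^10 = 1024, so n = 10.

10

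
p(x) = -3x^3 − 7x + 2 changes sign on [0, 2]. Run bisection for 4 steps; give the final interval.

midpoint 1: p = -8 < 0 → [0, 1]
midpoint 0.5: p = -1.875 < 0 → [0, 0.5]
midpoint 0.25: p = 0.203125 > 0 → [0.25, 0.5]
midpoint 0.375: p = -0.7832 < 0 → [0.25, 0.375]

[0.25, 0.375]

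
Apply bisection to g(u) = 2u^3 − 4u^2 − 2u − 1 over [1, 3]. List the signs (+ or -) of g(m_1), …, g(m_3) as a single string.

-+-

g(2) = -5 < 0, so the root lies in [2, 3]
g(2.5) = 0.25 > 0, so the root lies in [2, 2.5]
g(2.25) = -2.96875 < 0, so the root lies in [2.25, 2.5]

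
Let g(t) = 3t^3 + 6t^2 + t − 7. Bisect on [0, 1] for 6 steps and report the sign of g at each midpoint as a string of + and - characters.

midpoint 0.5: g = -4.625 < 0 → [0.5, 1]
midpoint 0.75: g = -1.609375 < 0 → [0.75, 1]
midpoint 0.875: g = 0.478516 > 0 → [0.75, 0.875]
midpoint 0.8125: g = -0.6174 < 0 → [0.8125, 0.875]
midpoint 0.84375: g = -0.0827 < 0 → [0.84375, 0.875]
midpoint 0.859375: g = 0.1945 > 0 → [0.84375, 0.859375]

--+--+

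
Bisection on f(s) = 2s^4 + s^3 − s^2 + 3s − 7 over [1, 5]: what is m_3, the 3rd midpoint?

midpoint 3: f = 182 > 0 → [1, 3]
midpoint 2: f = 35 > 0 → [1, 2]
midpoint 1.5: f = 8.75 > 0 → [1, 1.5]

1.5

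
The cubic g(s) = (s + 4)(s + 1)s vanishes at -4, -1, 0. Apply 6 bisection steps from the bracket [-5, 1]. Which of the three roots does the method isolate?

-4

s = -2 gives g = 4, positive; keep [-5, -2]
s = -3.5 gives g = 4.375, positive; keep [-5, -3.5]
s = -4.25 gives g = -3.453125, negative; keep [-4.25, -3.5]
s = -3.875 gives g = 1.3926, positive; keep [-4.25, -3.875]
s = -4.0625 gives g = -0.7776, negative; keep [-4.0625, -3.875]
s = -3.96875 gives g = 0.3682, positive; keep [-4.0625, -3.96875]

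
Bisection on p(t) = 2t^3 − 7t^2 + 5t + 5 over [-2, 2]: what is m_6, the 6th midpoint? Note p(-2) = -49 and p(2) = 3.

-0.5625

p(0) = 5 > 0, so the root lies in [-2, 0]
p(-1) = -9 < 0, so the root lies in [-1, 0]
p(-0.5) = 0.5 > 0, so the root lies in [-1, -0.5]
p(-0.75) = -3.5312 < 0, so the root lies in [-0.75, -0.5]
p(-0.625) = -1.3477 < 0, so the root lies in [-0.625, -0.5]
p(-0.5625) = -0.3833 < 0, so the root lies in [-0.5625, -0.5]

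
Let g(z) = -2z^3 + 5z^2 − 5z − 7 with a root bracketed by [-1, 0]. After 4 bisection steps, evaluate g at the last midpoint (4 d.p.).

z = -0.5 gives g = -3, negative; keep [-1, -0.5]
z = -0.75 gives g = 0.40625, positive; keep [-0.75, -0.5]
z = -0.625 gives g = -1.433594, negative; keep [-0.75, -0.625]
z = -0.6875 gives g = -0.5493, negative; keep [-0.75, -0.6875]

-0.5493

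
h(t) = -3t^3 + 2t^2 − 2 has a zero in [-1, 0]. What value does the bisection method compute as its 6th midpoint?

t = -0.5 gives h = -1.125, negative; keep [-1, -0.5]
t = -0.75 gives h = 0.390625, positive; keep [-0.75, -0.5]
t = -0.625 gives h = -0.486328, negative; keep [-0.75, -0.625]
t = -0.6875 gives h = -0.0798, negative; keep [-0.75, -0.6875]
t = -0.71875 gives h = 0.1471, positive; keep [-0.71875, -0.6875]
t = -0.703125 gives h = 0.0316, positive; keep [-0.703125, -0.6875]

-0.703125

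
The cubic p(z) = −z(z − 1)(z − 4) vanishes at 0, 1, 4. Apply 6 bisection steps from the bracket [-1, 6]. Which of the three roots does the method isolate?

p(2.5) = 5.625 > 0, so the root lies in [2.5, 6]
p(4.25) = -3.453125 < 0, so the root lies in [2.5, 4.25]
p(3.375) = 5.009766 > 0, so the root lies in [3.375, 4.25]
p(3.8125) = 2.0105 > 0, so the root lies in [3.8125, 4.25]
p(4.03125) = -0.3819 < 0, so the root lies in [3.8125, 4.03125]
p(3.921875) = 0.8953 > 0, so the root lies in [3.921875, 4.03125]

4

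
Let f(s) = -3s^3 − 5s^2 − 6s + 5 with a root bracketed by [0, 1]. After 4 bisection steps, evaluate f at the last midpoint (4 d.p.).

-0.4910

s = 0.5 gives f = 0.375, positive; keep [0.5, 1]
s = 0.75 gives f = -3.578125, negative; keep [0.5, 0.75]
s = 0.625 gives f = -1.435547, negative; keep [0.5, 0.625]
s = 0.5625 gives f = -0.491, negative; keep [0.5, 0.5625]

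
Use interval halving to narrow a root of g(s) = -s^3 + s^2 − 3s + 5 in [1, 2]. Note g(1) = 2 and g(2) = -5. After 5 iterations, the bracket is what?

[1.375, 1.40625]

s = 1.5 gives g = -0.625, negative; keep [1, 1.5]
s = 1.25 gives g = 0.859375, positive; keep [1.25, 1.5]
s = 1.375 gives g = 0.166016, positive; keep [1.375, 1.5]
s = 1.4375 gives g = -0.2166, negative; keep [1.375, 1.4375]
s = 1.40625 gives g = -0.0221, negative; keep [1.375, 1.40625]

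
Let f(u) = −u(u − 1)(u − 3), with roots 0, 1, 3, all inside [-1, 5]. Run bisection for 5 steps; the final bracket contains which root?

3

midpoint 2: f = 2 > 0 → [2, 5]
midpoint 3.5: f = -4.375 < 0 → [2, 3.5]
midpoint 2.75: f = 1.203125 > 0 → [2.75, 3.5]
midpoint 3.125: f = -0.8301 < 0 → [2.75, 3.125]
midpoint 2.9375: f = 0.3557 > 0 → [2.9375, 3.125]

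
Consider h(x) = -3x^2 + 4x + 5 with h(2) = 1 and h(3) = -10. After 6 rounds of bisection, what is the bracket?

m = 2.5, h(m) = -3.75 (−); new bracket [2, 2.5]
m = 2.25, h(m) = -1.1875 (−); new bracket [2, 2.25]
m = 2.125, h(m) = -0.046875 (−); new bracket [2, 2.125]
m = 2.0625, h(m) = 0.4883 (+); new bracket [2.0625, 2.125]
m = 2.09375, h(m) = 0.2236 (+); new bracket [2.09375, 2.125]
m = 2.109375, h(m) = 0.0891 (+); new bracket [2.109375, 2.125]

[2.109375, 2.125]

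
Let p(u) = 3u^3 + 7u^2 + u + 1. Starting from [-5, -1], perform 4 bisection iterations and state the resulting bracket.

midpoint -3: p = -20 < 0 → [-3, -1]
midpoint -2: p = 3 > 0 → [-3, -2]
midpoint -2.5: p = -4.625 < 0 → [-2.5, -2]
midpoint -2.25: p = 0.0156 > 0 → [-2.5, -2.25]

[-2.5, -2.25]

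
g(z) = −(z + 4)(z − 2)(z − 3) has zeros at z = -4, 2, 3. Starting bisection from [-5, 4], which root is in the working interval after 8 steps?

m = -0.5, g(m) = -30.625 (−); new bracket [-5, -0.5]
m = -2.75, g(m) = -34.140625 (−); new bracket [-5, -2.75]
m = -3.875, g(m) = -5.048828 (−); new bracket [-5, -3.875]
m = -4.4375, g(m) = 20.947 (+); new bracket [-4.4375, -3.875]
m = -4.15625, g(m) = 6.8837 (+); new bracket [-4.15625, -3.875]
m = -4.015625, g(m) = 0.6594 (+); new bracket [-4.015625, -3.875]
m = -3.9453125, g(m) = -2.2582 (−); new bracket [-4.015625, -3.9453125]
m = -3.98046875, g(m) = -0.8154 (−); new bracket [-4.015625, -3.98046875]

-4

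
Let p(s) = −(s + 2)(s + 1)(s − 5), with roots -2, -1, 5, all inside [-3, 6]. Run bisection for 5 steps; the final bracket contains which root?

5

s = 1.5 gives p = 30.625, positive; keep [1.5, 6]
s = 3.75 gives p = 34.140625, positive; keep [3.75, 6]
s = 4.875 gives p = 5.048828, positive; keep [4.875, 6]
s = 5.4375 gives p = -20.947, negative; keep [4.875, 5.4375]
s = 5.15625 gives p = -6.8837, negative; keep [4.875, 5.15625]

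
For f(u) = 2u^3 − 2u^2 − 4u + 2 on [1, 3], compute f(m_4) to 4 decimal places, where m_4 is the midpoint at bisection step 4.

f(2) = 2 > 0, so the root lies in [1, 2]
f(1.5) = -1.75 < 0, so the root lies in [1.5, 2]
f(1.75) = -0.40625 < 0, so the root lies in [1.75, 2]
f(1.875) = 0.6523 > 0, so the root lies in [1.75, 1.875]

0.6523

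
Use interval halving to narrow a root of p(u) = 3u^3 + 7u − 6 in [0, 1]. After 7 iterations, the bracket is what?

midpoint 0.5: p = -2.125 < 0 → [0.5, 1]
midpoint 0.75: p = 0.515625 > 0 → [0.5, 0.75]
midpoint 0.625: p = -0.892578 < 0 → [0.625, 0.75]
midpoint 0.6875: p = -0.2126 < 0 → [0.6875, 0.75]
midpoint 0.71875: p = 0.1452 > 0 → [0.6875, 0.71875]
midpoint 0.703125: p = -0.0353 < 0 → [0.703125, 0.71875]
midpoint 0.7109375: p = 0.0546 > 0 → [0.703125, 0.7109375]

[0.703125, 0.7109375]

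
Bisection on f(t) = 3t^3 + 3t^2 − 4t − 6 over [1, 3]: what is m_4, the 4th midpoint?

f(2) = 22 > 0, so the root lies in [1, 2]
f(1.5) = 4.875 > 0, so the root lies in [1, 1.5]
f(1.25) = -0.453125 < 0, so the root lies in [1.25, 1.5]
f(1.375) = 1.9707 > 0, so the root lies in [1.25, 1.375]

1.375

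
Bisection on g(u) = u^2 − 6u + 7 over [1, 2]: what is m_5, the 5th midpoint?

g(1.5) = 0.25 > 0, so the root lies in [1.5, 2]
g(1.75) = -0.4375 < 0, so the root lies in [1.5, 1.75]
g(1.625) = -0.109375 < 0, so the root lies in [1.5, 1.625]
g(1.5625) = 0.0664 > 0, so the root lies in [1.5625, 1.625]
g(1.59375) = -0.0225 < 0, so the root lies in [1.5625, 1.59375]

1.59375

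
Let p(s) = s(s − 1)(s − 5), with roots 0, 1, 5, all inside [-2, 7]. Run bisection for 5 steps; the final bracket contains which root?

5

p(2.5) = -9.375 < 0, so the root lies in [2.5, 7]
p(4.75) = -4.453125 < 0, so the root lies in [4.75, 7]
p(5.875) = 25.060547 > 0, so the root lies in [4.75, 5.875]
p(5.3125) = 7.1594 > 0, so the root lies in [4.75, 5.3125]
p(5.03125) = 0.6338 > 0, so the root lies in [4.75, 5.03125]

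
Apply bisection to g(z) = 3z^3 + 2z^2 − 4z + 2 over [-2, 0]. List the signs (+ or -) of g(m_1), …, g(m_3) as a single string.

++-

g(-1) = 5 > 0, so the root lies in [-2, -1]
g(-1.5) = 2.375 > 0, so the root lies in [-2, -1.5]
g(-1.75) = -0.953125 < 0, so the root lies in [-1.75, -1.5]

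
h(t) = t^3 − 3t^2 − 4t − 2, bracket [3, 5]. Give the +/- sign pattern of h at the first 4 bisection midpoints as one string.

midpoint 4: h = -2 < 0 → [4, 5]
midpoint 4.5: h = 10.375 > 0 → [4, 4.5]
midpoint 4.25: h = 3.578125 > 0 → [4, 4.25]
midpoint 4.125: h = 0.6426 > 0 → [4, 4.125]

-+++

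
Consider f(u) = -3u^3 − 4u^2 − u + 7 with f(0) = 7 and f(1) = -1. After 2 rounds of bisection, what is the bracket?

[0.75, 1]

m = 0.5, f(m) = 5.125 (+); new bracket [0.5, 1]
m = 0.75, f(m) = 2.734375 (+); new bracket [0.75, 1]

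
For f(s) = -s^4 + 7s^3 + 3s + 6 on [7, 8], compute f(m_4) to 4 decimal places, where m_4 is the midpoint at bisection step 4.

5.1706

f(7.5) = -182.4375 < 0, so the root lies in [7, 7.5]
f(7.25) = -67.519531 < 0, so the root lies in [7, 7.25]
f(7.125) = -17.838135 < 0, so the root lies in [7, 7.125]
f(7.0625) = 5.1706 > 0, so the root lies in [7.0625, 7.125]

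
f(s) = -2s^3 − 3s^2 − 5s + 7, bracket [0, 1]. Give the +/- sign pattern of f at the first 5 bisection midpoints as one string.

f(0.5) = 3.5 > 0, so the root lies in [0.5, 1]
f(0.75) = 0.71875 > 0, so the root lies in [0.75, 1]
f(0.875) = -1.011719 < 0, so the root lies in [0.75, 0.875]
f(0.8125) = -0.1157 < 0, so the root lies in [0.75, 0.8125]
f(0.78125) = 0.309 > 0, so the root lies in [0.78125, 0.8125]

++--+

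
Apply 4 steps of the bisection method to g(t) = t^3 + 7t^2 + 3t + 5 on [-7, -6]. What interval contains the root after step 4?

midpoint -6.5: g = 6.625 > 0 → [-7, -6.5]
midpoint -6.75: g = -3.859375 < 0 → [-6.75, -6.5]
midpoint -6.625: g = 1.583984 > 0 → [-6.75, -6.625]
midpoint -6.6875: g = -1.0867 < 0 → [-6.6875, -6.625]

[-6.6875, -6.625]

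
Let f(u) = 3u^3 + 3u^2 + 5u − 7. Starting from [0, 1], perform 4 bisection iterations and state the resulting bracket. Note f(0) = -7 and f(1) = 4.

[0.75, 0.8125]

midpoint 0.5: f = -3.375 < 0 → [0.5, 1]
midpoint 0.75: f = -0.296875 < 0 → [0.75, 1]
midpoint 0.875: f = 1.681641 > 0 → [0.75, 0.875]
midpoint 0.8125: f = 0.6521 > 0 → [0.75, 0.8125]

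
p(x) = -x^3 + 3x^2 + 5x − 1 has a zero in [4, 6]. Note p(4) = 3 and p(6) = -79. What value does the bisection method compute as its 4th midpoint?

midpoint 5: p = -26 < 0 → [4, 5]
midpoint 4.5: p = -8.875 < 0 → [4, 4.5]
midpoint 4.25: p = -2.328125 < 0 → [4, 4.25]
midpoint 4.125: p = 0.4824 > 0 → [4.125, 4.25]

4.125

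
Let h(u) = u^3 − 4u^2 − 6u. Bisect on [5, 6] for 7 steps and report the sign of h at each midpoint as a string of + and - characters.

h(5.5) = 12.375 > 0, so the root lies in [5, 5.5]
h(5.25) = 2.953125 > 0, so the root lies in [5, 5.25]
h(5.125) = -1.201172 < 0, so the root lies in [5.125, 5.25]
h(5.1875) = 0.8308 > 0, so the root lies in [5.125, 5.1875]
h(5.15625) = -0.1964 < 0, so the root lies in [5.15625, 5.1875]
h(5.171875) = 0.3144 > 0, so the root lies in [5.15625, 5.171875]
h(5.1640625) = 0.0583 > 0, so the root lies in [5.15625, 5.1640625]

++-+-++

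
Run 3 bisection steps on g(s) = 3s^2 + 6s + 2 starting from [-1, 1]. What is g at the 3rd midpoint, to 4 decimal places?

0.6875

s = 0 gives g = 2, positive; keep [-1, 0]
s = -0.5 gives g = -0.25, negative; keep [-0.5, 0]
s = -0.25 gives g = 0.6875, positive; keep [-0.5, -0.25]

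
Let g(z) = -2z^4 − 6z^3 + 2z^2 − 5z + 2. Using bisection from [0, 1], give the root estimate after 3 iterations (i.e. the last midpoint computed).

0.375

midpoint 0.5: g = -0.875 < 0 → [0, 0.5]
midpoint 0.25: g = 0.773438 > 0 → [0.25, 0.5]
midpoint 0.375: g = 0.050293 > 0 → [0.375, 0.5]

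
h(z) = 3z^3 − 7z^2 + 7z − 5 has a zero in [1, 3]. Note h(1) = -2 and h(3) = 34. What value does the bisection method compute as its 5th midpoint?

1.5625

h(2) = 5 > 0, so the root lies in [1, 2]
h(1.5) = -0.125 < 0, so the root lies in [1.5, 2]
h(1.75) = 1.890625 > 0, so the root lies in [1.5, 1.75]
h(1.625) = 0.7637 > 0, so the root lies in [1.5, 1.625]
h(1.5625) = 0.2917 > 0, so the root lies in [1.5, 1.5625]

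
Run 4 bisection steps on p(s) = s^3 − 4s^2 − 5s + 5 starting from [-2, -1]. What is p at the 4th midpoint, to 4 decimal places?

-0.7678

p(-1.5) = 0.125 > 0, so the root lies in [-2, -1.5]
p(-1.75) = -3.859375 < 0, so the root lies in [-1.75, -1.5]
p(-1.625) = -1.728516 < 0, so the root lies in [-1.625, -1.5]
p(-1.5625) = -0.7678 < 0, so the root lies in [-1.5625, -1.5]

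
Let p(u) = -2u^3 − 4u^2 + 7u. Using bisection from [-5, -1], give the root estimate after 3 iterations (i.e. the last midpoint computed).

-3.5

u = -3 gives p = -3, negative; keep [-5, -3]
u = -4 gives p = 36, positive; keep [-4, -3]
u = -3.5 gives p = 12.25, positive; keep [-3.5, -3]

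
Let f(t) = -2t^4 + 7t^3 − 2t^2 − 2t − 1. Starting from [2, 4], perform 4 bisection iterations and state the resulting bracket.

f(3) = 2 > 0, so the root lies in [3, 4]
f(3.5) = -32.5 < 0, so the root lies in [3, 3.5]
f(3.25) = -11.460938 < 0, so the root lies in [3, 3.25]
f(3.125) = -3.8931 < 0, so the root lies in [3, 3.125]

[3, 3.125]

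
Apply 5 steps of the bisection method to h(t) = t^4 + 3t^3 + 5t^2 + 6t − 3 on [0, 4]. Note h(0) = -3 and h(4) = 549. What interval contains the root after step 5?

[0.25, 0.375]

midpoint 2: h = 69 > 0 → [0, 2]
midpoint 1: h = 12 > 0 → [0, 1]
midpoint 0.5: h = 1.6875 > 0 → [0, 0.5]
midpoint 0.25: h = -1.1367 < 0 → [0.25, 0.5]
midpoint 0.375: h = 0.1311 > 0 → [0.25, 0.375]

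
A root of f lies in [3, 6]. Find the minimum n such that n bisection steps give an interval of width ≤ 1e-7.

25

Width after n steps is 3/2^n. Need 2^n ≥ 3/1e-7 = 30000000.
2^24 = 16777216 < 30000000 ≤ 2^25 = 33554432, so n = 25.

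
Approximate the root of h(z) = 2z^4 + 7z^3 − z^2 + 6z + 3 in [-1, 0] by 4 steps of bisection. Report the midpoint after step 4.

-0.4375

midpoint -0.5: h = -1 < 0 → [-0.5, 0]
midpoint -0.25: h = 1.335938 > 0 → [-0.5, -0.25]
midpoint -0.375: h = 0.279785 > 0 → [-0.5, -0.375]
midpoint -0.4375: h = -0.3293 < 0 → [-0.4375, -0.375]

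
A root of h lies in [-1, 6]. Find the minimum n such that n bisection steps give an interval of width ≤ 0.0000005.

24

Width after n steps is 7/2^n. Need 2^n ≥ 7/0.0000005 = 14000000.
2^23 = 8388608 < 14000000 ≤ 2^24 = 16777216, so n = 24.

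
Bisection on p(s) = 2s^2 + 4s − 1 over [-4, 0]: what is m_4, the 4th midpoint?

-2.25

s = -2 gives p = -1, negative; keep [-4, -2]
s = -3 gives p = 5, positive; keep [-3, -2]
s = -2.5 gives p = 1.5, positive; keep [-2.5, -2]
s = -2.25 gives p = 0.125, positive; keep [-2.25, -2]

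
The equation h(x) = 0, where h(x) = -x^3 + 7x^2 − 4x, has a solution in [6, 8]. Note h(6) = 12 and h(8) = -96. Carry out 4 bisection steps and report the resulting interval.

h(7) = -28 < 0, so the root lies in [6, 7]
h(6.5) = -4.875 < 0, so the root lies in [6, 6.5]
h(6.25) = 4.296875 > 0, so the root lies in [6.25, 6.5]
h(6.375) = -0.0996 < 0, so the root lies in [6.25, 6.375]

[6.25, 6.375]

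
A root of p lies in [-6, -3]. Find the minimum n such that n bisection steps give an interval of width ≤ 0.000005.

20

Width after n steps is 3/2^n. Need 2^n ≥ 3/0.000005 = 600000.
2^19 = 524288 < 600000 ≤ 2^20 = 1048576, so n = 20.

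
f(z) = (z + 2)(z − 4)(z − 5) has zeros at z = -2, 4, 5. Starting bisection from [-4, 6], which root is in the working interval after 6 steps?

midpoint 1: f = 36 > 0 → [-4, 1]
midpoint -1.5: f = 17.875 > 0 → [-4, -1.5]
midpoint -2.75: f = -39.234375 < 0 → [-2.75, -1.5]
midpoint -2.125: f = -5.4551 < 0 → [-2.125, -1.5]
midpoint -1.8125: f = 7.4246 > 0 → [-2.125, -1.8125]
midpoint -1.96875: f = 1.2998 > 0 → [-2.125, -1.96875]

-2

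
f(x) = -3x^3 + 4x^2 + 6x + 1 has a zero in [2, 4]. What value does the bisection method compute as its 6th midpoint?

m = 3, f(m) = -26 (−); new bracket [2, 3]
m = 2.5, f(m) = -5.875 (−); new bracket [2, 2.5]
m = 2.25, f(m) = 0.578125 (+); new bracket [2.25, 2.5]
m = 2.375, f(m) = -2.377 (−); new bracket [2.25, 2.375]
m = 2.3125, f(m) = -0.8337 (−); new bracket [2.25, 2.3125]
m = 2.28125, f(m) = -0.1117 (−); new bracket [2.25, 2.28125]

2.28125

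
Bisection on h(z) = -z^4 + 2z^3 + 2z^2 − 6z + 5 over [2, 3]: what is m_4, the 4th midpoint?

2.1875

m = 2.5, h(m) = -5.3125 (−); new bracket [2, 2.5]
m = 2.25, h(m) = -1.222656 (−); new bracket [2, 2.25]
m = 2.125, h(m) = 0.081787 (+); new bracket [2.125, 2.25]
m = 2.1875, h(m) = -0.5173 (−); new bracket [2.125, 2.1875]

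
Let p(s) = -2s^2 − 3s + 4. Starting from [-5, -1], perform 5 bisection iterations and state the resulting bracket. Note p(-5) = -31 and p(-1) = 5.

[-2.375, -2.25]

p(-3) = -5 < 0, so the root lies in [-3, -1]
p(-2) = 2 > 0, so the root lies in [-3, -2]
p(-2.5) = -1 < 0, so the root lies in [-2.5, -2]
p(-2.25) = 0.625 > 0, so the root lies in [-2.5, -2.25]
p(-2.375) = -0.1562 < 0, so the root lies in [-2.375, -2.25]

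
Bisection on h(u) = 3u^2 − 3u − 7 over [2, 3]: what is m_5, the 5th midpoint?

2.09375

m = 2.5, h(m) = 4.25 (+); new bracket [2, 2.5]
m = 2.25, h(m) = 1.4375 (+); new bracket [2, 2.25]
m = 2.125, h(m) = 0.171875 (+); new bracket [2, 2.125]
m = 2.0625, h(m) = -0.4258 (−); new bracket [2.0625, 2.125]
m = 2.09375, h(m) = -0.1299 (−); new bracket [2.09375, 2.125]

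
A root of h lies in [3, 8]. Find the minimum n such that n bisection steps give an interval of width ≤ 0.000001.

Width after n steps is 5/2^n. Need 2^n ≥ 5/0.000001 = 5000000.
2^22 = 4194304 < 5000000 ≤ 2^23 = 8388608, so n = 23.

23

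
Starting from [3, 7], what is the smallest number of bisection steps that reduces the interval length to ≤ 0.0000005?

23

Width after n steps is 4/2^n. Need 2^n ≥ 4/0.0000005 = 8000000.
2^22 = 4194304 < 8000000 ≤ 2^23 = 8388608, so n = 23.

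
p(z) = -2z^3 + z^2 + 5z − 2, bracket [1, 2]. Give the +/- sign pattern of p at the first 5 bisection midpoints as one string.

m = 1.5, p(m) = 1 (+); new bracket [1.5, 2]
m = 1.75, p(m) = -0.90625 (−); new bracket [1.5, 1.75]
m = 1.625, p(m) = 0.183594 (+); new bracket [1.625, 1.75]
m = 1.6875, p(m) = -0.3257 (−); new bracket [1.625, 1.6875]
m = 1.65625, p(m) = -0.0623 (−); new bracket [1.625, 1.65625]

+-+--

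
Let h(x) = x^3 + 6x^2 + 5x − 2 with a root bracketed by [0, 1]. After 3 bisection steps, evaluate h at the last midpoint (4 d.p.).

h(0.5) = 2.125 > 0, so the root lies in [0, 0.5]
h(0.25) = -0.359375 < 0, so the root lies in [0.25, 0.5]
h(0.375) = 0.771484 > 0, so the root lies in [0.25, 0.375]

0.7715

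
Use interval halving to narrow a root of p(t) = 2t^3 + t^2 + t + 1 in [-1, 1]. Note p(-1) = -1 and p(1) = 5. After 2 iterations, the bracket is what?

[-1, -0.5]

m = 0, p(m) = 1 (+); new bracket [-1, 0]
m = -0.5, p(m) = 0.5 (+); new bracket [-1, -0.5]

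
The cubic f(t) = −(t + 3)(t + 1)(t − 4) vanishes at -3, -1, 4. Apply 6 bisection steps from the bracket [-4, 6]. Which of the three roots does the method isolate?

f(1) = 24 > 0, so the root lies in [1, 6]
f(3.5) = 14.625 > 0, so the root lies in [3.5, 6]
f(4.75) = -33.421875 < 0, so the root lies in [3.5, 4.75]
f(4.125) = -4.5645 < 0, so the root lies in [3.5, 4.125]
f(3.8125) = 6.1472 > 0, so the root lies in [3.8125, 4.125]
f(3.96875) = 1.0821 > 0, so the root lies in [3.96875, 4.125]

4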